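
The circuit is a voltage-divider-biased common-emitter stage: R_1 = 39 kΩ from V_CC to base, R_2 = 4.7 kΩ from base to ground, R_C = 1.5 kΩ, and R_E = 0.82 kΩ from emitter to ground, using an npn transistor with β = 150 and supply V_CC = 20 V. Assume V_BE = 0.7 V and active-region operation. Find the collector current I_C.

I_C ≈ 1.7 mA

Thevenize the base divider: V_Th = V_CC·R_2/(R_1+R_2) = 20×4.7/43.7 = 2.15 V, R_Th = R_1‖R_2 = 4.19 kΩ.
Base-emitter loop: V_Th = I_B·R_Th + V_BE + (β+1)I_B·R_E, so I_B = (2.15 − 0.7) / (4.19 + 151×0.82) = 0.0113 mA.
I_C = β·I_B = 150×0.0113 = 1.7 mA, and I_E = (β+1)I_B = 1.71 mA.
V_CE = V_CC − I_C·R_C − I_E·R_E = 20 − 1.7×1.5 − 1.71×0.82 = 16 V.
V_CE = 16 V > 0.2 V confirms active-region operation.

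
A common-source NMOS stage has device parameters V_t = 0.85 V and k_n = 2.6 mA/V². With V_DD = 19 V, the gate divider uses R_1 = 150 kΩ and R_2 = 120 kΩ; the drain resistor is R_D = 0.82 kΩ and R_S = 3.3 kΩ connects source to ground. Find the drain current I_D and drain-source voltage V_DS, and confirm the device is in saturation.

V_G = V_DD·R_2/(R_1+R_2) = 19×120/270 = 8.44 V.
Assume saturation: I_D = (k_n/2)(V_GS − V_t)² with V_GS = V_G − I_D·R_S = 8.44 − 3.3·I_D.
Substituting gives 14.2·I_D² − 66.2·I_D + 75 = 0, with roots I_D = 1.93 or 2.74 mA.
The root I_D = 2.74 mA gives V_GS = -0.602 V ≤ V_t, so take I_D = 1.93 mA.
Then V_GS = 2.07 V and V_DS = V_DD − I_D(R_D+R_S) = 19 − 1.93×4.12 = 11 V.
Saturation requires V_DS ≥ V_GS − V_t = 1.22 V; 11 ≥ 1.22 ✓.

I_D ≈ 1.9 mA, V_DS ≈ 11 V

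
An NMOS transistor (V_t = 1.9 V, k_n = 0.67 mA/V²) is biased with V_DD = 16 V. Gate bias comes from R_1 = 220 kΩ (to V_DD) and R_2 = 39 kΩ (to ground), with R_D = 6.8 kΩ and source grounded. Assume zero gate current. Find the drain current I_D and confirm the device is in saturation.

V_G = V_DD·R_2/(R_1+R_2) = 16×39/259 = 2.41 V. With the source grounded, V_GS = V_G = 2.41 V.
Assume saturation: I_D = (k_n/2)(V_GS − V_t)² = (0.67/2)×(2.41 − 1.9)² = 0.335×0.509² = 0.0869 mA.
V_DS = V_DD − I_D·R_D = 16 − 0.0869×6.8 = 15.4 V.
Saturation requires V_DS ≥ V_GS − V_t = 0.509 V; 15.4 ≥ 0.509 ✓.

I_D ≈ 0.087 mA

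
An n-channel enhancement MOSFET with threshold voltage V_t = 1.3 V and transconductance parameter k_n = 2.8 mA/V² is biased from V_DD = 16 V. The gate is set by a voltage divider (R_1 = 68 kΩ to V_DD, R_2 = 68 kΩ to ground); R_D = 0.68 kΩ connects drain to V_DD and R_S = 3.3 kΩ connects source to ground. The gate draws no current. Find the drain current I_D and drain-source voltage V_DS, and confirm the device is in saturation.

I_D ≈ 1.7 mA, V_DS ≈ 9.2 V

V_G = V_DD·R_2/(R_1+R_2) = 16×68/136 = 8 V.
Assume saturation: I_D = (k_n/2)(V_GS − V_t)² with V_GS = V_G − I_D·R_S = 8 − 3.3·I_D.
Substituting gives 15.2·I_D² − 62.9·I_D + 62.8 = 0, with roots I_D = 1.7 or 2.43 mA.
The root I_D = 2.43 mA gives V_GS = -0.0173 V ≤ V_t, so take I_D = 1.7 mA.
Then V_GS = 2.4 V and V_DS = V_DD − I_D(R_D+R_S) = 16 − 1.7×3.98 = 9.25 V.
Saturation requires V_DS ≥ V_GS − V_t = 1.1 V; 9.25 ≥ 1.1 ✓.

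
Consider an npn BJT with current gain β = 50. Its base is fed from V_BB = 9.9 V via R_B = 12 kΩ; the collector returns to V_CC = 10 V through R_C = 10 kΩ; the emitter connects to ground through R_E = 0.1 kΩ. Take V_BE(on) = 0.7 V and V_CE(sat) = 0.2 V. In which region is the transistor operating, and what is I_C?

saturation; I_C ≈ 0.96 mA

Assume active: I_B = (9.9 − 0.7)/(12 + 51×0.1) = 0.538 mA, I_C = β·I_B = 26.9 mA.
Then V_CE = 10 − 26.9×10 − 27.4×0.1 = -262 V < 0.2 V — the active assumption fails.
Re-solve with V_CE = 0.2 V. KCL at the emitter: V_E/R_E = (V_BB−0.7−V_E)/R_B + (V_CC−0.2−V_E)/R_C, giving V_E = 0.172 V.
I_C = (V_CC − 0.2 − V_E)/R_C = (9.8 − 0.172)/10 = 0.963 mA.
Check: I_B = (9.2 − 0.172)/12 = 0.752 mA, and β·I_B = 37.6 mA > I_C, confirming saturation.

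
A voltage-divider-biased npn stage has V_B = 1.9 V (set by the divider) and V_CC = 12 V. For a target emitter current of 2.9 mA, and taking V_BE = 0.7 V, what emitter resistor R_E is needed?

R_E ≈ 0.41 kΩ

V_E = V_B − V_BE = 1.9 − 0.7 = 1.2 V.
R_E = V_E / I_E = 1.2 / 2.9 = 0.414 kΩ.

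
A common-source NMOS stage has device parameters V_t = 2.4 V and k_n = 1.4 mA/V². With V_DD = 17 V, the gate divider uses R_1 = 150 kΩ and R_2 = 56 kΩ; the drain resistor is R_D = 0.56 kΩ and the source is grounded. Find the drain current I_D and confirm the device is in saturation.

V_G = V_DD·R_2/(R_1+R_2) = 17×56/206 = 4.62 V. With the source grounded, V_GS = V_G = 4.62 V.
Assume saturation: I_D = (k_n/2)(V_GS − V_t)² = (1.4/2)×(4.62 − 2.4)² = 0.7×2.22² = 3.45 mA.
V_DS = V_DD − I_D·R_D = 17 − 3.45×0.56 = 15.1 V.
Saturation requires V_DS ≥ V_GS − V_t = 2.22 V; 15.1 ≥ 2.22 ✓.

I_D ≈ 3.5 mA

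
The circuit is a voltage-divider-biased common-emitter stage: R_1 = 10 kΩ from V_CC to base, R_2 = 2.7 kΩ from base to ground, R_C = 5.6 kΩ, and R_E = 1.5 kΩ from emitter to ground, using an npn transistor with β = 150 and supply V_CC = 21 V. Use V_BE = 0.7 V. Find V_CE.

Thevenize the base divider: V_Th = V_CC·R_2/(R_1+R_2) = 21×2.7/12.7 = 4.46 V, R_Th = R_1‖R_2 = 2.13 kΩ.
Base-emitter loop: V_Th = I_B·R_Th + V_BE + (β+1)I_B·R_E, so I_B = (4.46 − 0.7) / (2.13 + 151×1.5) = 0.0165 mA.
I_C = β·I_B = 150×0.0165 = 2.47 mA, and I_E = (β+1)I_B = 2.49 mA.
V_CE = V_CC − I_C·R_C − I_E·R_E = 21 − 2.47×5.6 − 2.49×1.5 = 3.44 V.
V_CE = 3.44 V > 0.2 V confirms active-region operation.

V_CE ≈ 3.4 V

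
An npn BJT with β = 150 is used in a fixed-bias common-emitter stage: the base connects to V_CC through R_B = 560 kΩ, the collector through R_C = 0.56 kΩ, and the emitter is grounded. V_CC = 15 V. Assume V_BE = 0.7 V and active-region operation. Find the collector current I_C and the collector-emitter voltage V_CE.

I_C ≈ 3.8 mA, V_CE ≈ 13 V

Base loop: V_CC = I_B·R_B + V_BE, so I_B = (15 − 0.7)/560 kΩ = 0.0255 mA.
In the active region I_C = β·I_B = 150 × 0.0255 = 3.83 mA.
Collector loop: V_CE = V_CC − I_C·R_C = 15 − 3.83×0.56 = 12.9 V.
Since V_CE = 12.9 V > V_CE(sat) ≈ 0.2 V, the transistor is in the active region as assumed.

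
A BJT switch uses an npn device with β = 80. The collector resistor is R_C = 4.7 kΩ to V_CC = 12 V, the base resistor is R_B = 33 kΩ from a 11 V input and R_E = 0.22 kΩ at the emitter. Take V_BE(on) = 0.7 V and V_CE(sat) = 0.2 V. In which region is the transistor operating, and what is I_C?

saturation; I_C ≈ 2.4 mA

Assume active: I_B = (11 − 0.7)/(33 + 81×0.22) = 0.203 mA, I_C = β·I_B = 16.2 mA.
Then V_CE = 12 − 16.2×4.7 − 16.4×0.22 = -67.8 V < 0.2 V — the active assumption fails.
Re-solve with V_CE = 0.2 V. KCL at the emitter: V_E/R_E = (V_BB−0.7−V_E)/R_B + (V_CC−0.2−V_E)/R_C, giving V_E = 0.589 V.
I_C = (V_CC − 0.2 − V_E)/R_C = (11.8 − 0.589)/4.7 = 2.39 mA.
Check: I_B = (10.3 − 0.589)/33 = 0.294 mA, and β·I_B = 23.5 mA > I_C, confirming saturation.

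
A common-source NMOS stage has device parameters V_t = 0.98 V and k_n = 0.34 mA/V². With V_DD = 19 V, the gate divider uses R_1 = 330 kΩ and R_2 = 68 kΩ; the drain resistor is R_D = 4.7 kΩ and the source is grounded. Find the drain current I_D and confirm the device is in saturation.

V_G = V_DD·R_2/(R_1+R_2) = 19×68/398 = 3.25 V. With the source grounded, V_GS = V_G = 3.25 V.
Assume saturation: I_D = (k_n/2)(V_GS − V_t)² = (0.34/2)×(3.25 − 0.98)² = 0.17×2.27² = 0.873 mA.
V_DS = V_DD − I_D·R_D = 19 − 0.873×4.7 = 14.9 V.
Saturation requires V_DS ≥ V_GS − V_t = 2.27 V; 14.9 ≥ 2.27 ✓.

I_D ≈ 0.87 mA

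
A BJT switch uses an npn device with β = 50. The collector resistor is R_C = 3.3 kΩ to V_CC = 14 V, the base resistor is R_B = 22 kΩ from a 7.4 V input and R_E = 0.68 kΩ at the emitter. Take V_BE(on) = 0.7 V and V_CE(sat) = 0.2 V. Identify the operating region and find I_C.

saturation; I_C ≈ 3.4 mA

Assume active: I_B = (7.4 − 0.7)/(22 + 51×0.68) = 0.118 mA, I_C = β·I_B = 5.91 mA.
Then V_CE = 14 − 5.91×3.3 − 6.03×0.68 = -9.6 V < 0.2 V — the active assumption fails.
Re-solve with V_CE = 0.2 V. KCL at the emitter: V_E/R_E = (V_BB−0.7−V_E)/R_B + (V_CC−0.2−V_E)/R_C, giving V_E = 2.47 V.
I_C = (V_CC − 0.2 − V_E)/R_C = (13.8 − 2.47)/3.3 = 3.43 mA.
Check: I_B = (6.7 − 2.47)/22 = 0.192 mA, and β·I_B = 9.62 mA > I_C, confirming saturation.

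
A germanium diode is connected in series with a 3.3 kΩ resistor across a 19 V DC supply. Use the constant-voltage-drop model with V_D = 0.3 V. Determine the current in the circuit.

KVL around the loop: 19 = V_D + I·R = 0.3 + I × 3.3 kΩ.
So I = (19 − 0.3) / 3.3 kΩ = 18.7 / 3.3 = 5.67 mA.

I ≈ 5.7 mA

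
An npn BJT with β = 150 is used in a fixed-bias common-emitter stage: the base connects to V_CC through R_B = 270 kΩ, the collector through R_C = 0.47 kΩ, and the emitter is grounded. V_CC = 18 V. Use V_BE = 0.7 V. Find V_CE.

V_CE ≈ 13 V

Base loop: V_CC = I_B·R_B + V_BE, so I_B = (18 − 0.7)/270 kΩ = 0.0641 mA.
In the active region I_C = β·I_B = 150 × 0.0641 = 9.61 mA.
Collector loop: V_CE = V_CC − I_C·R_C = 18 − 9.61×0.47 = 13.5 V.
Since V_CE = 13.5 V > V_CE(sat) ≈ 0.2 V, the transistor is in the active region as assumed.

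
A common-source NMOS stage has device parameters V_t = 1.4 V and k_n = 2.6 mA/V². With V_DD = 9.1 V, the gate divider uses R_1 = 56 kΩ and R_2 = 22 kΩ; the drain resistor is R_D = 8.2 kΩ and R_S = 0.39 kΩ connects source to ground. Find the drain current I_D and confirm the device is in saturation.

I_D ≈ 0.88 mA

V_G = V_DD·R_2/(R_1+R_2) = 9.1×22/78 = 2.57 V.
Assume saturation: I_D = (k_n/2)(V_GS − V_t)² with V_GS = V_G − I_D·R_S = 2.57 − 0.39·I_D.
Substituting gives 0.198·I_D² − 2.18·I_D + 1.77 = 0, with roots I_D = 0.881 or 10.2 mA.
The root I_D = 10.2 mA gives V_GS = -1.4 V ≤ V_t, so take I_D = 0.881 mA.
Then V_GS = 2.22 V and V_DS = V_DD − I_D(R_D+R_S) = 9.1 − 0.881×8.59 = 1.53 V.
Saturation requires V_DS ≥ V_GS − V_t = 0.823 V; 1.53 ≥ 0.823 ✓.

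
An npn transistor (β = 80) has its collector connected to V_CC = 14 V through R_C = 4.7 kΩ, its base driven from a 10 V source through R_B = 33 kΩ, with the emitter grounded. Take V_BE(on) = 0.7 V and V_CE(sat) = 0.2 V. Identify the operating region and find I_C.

Assume active: I_B = (10 − 0.7)/33 = 0.282 mA, giving I_C = β·I_B = 22.5 mA.
But then V_CE = 14 − 22.5×4.7 = -92 V < V_CE(sat) = 0.2 V — impossible in the active region.
So the transistor is saturated. With V_CE = 0.2 V, I_C = (V_CC − 0.2)/R_C = 13.8/4.7 = 2.94 mA.
Check: β·I_B = 22.5 mA > I_C = 2.94 mA, confirming saturation.

saturation; I_C ≈ 2.9 mA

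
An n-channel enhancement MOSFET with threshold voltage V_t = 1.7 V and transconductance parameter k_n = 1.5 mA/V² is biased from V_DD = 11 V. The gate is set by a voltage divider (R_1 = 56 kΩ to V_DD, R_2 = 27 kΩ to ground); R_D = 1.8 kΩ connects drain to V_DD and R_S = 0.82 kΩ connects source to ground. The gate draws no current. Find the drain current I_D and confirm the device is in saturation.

I_D ≈ 0.93 mA

V_G = V_DD·R_2/(R_1+R_2) = 11×27/83 = 3.58 V.
Assume saturation: I_D = (k_n/2)(V_GS − V_t)² with V_GS = V_G − I_D·R_S = 3.58 − 0.82·I_D.
Substituting gives 0.504·I_D² − 3.31·I_D + 2.65 = 0, with roots I_D = 0.932 or 5.63 mA.
The root I_D = 5.63 mA gives V_GS = -1.04 V ≤ V_t, so take I_D = 0.932 mA.
Then V_GS = 2.81 V and V_DS = V_DD − I_D(R_D+R_S) = 11 − 0.932×2.62 = 8.56 V.
Saturation requires V_DS ≥ V_GS − V_t = 1.11 V; 8.56 ≥ 1.11 ✓.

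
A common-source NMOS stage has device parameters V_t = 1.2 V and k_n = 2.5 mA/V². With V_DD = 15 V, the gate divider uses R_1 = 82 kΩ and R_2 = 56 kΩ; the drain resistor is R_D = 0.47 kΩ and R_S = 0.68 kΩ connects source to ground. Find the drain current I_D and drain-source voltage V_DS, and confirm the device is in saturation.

V_G = V_DD·R_2/(R_1+R_2) = 15×56/138 = 6.09 V.
Assume saturation: I_D = (k_n/2)(V_GS − V_t)² with V_GS = V_G − I_D·R_S = 6.09 − 0.68·I_D.
Substituting gives 0.578·I_D² − 9.31·I_D + 29.9 = 0, with roots I_D = 4.42 or 11.7 mA.
The root I_D = 11.7 mA gives V_GS = -1.86 V ≤ V_t, so take I_D = 4.42 mA.
Then V_GS = 3.08 V and V_DS = V_DD − I_D(R_D+R_S) = 15 − 4.42×1.15 = 9.92 V.
Saturation requires V_DS ≥ V_GS − V_t = 1.88 V; 9.92 ≥ 1.88 ✓.

I_D ≈ 4.4 mA, V_DS ≈ 9.9 V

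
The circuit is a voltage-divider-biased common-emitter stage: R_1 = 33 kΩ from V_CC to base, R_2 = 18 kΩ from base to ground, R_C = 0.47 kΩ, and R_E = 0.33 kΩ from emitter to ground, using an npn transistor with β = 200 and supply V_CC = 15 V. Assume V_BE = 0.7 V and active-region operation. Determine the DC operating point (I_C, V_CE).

Thevenize the base divider: V_Th = V_CC·R_2/(R_1+R_2) = 15×18/51 = 5.29 V, R_Th = R_1‖R_2 = 11.6 kΩ.
Base-emitter loop: V_Th = I_B·R_Th + V_BE + (β+1)I_B·R_E, so I_B = (5.29 − 0.7) / (11.6 + 201×0.33) = 0.0589 mA.
I_C = β·I_B = 200×0.0589 = 11.8 mA, and I_E = (β+1)I_B = 11.8 mA.
V_CE = V_CC − I_C·R_C − I_E·R_E = 15 − 11.8×0.47 − 11.8×0.33 = 5.55 V.
V_CE = 5.55 V > 0.2 V confirms active-region operation.

I_C ≈ 12 mA, V_CE ≈ 5.6 V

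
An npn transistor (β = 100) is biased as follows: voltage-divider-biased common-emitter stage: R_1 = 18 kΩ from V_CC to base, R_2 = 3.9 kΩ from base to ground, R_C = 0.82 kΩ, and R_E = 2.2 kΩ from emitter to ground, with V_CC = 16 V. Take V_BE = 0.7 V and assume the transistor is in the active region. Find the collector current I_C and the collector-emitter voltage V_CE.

I_C ≈ 0.95 mA, V_CE ≈ 13 V

Thevenize the base divider: V_Th = V_CC·R_2/(R_1+R_2) = 16×3.9/21.9 = 2.85 V, R_Th = R_1‖R_2 = 3.21 kΩ.
Base-emitter loop: V_Th = I_B·R_Th + V_BE + (β+1)I_B·R_E, so I_B = (2.85 − 0.7) / (3.21 + 101×2.2) = 0.00954 mA.
I_C = β·I_B = 100×0.00954 = 0.954 mA, and I_E = (β+1)I_B = 0.963 mA.
V_CE = V_CC − I_C·R_C − I_E·R_E = 16 − 0.954×0.82 − 0.963×2.2 = 13.1 V.
V_CE = 13.1 V > 0.2 V confirms active-region operation.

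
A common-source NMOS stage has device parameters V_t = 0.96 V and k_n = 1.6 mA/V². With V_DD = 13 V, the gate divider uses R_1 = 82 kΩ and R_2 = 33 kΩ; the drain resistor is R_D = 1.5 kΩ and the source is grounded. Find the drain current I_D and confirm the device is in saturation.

V_G = V_DD·R_2/(R_1+R_2) = 13×33/115 = 3.73 V. With the source grounded, V_GS = V_G = 3.73 V.
Assume saturation: I_D = (k_n/2)(V_GS − V_t)² = (1.6/2)×(3.73 − 0.96)² = 0.8×2.77² = 6.14 mA.
V_DS = V_DD − I_D·R_D = 13 − 6.14×1.5 = 3.79 V.
Saturation requires V_DS ≥ V_GS − V_t = 2.77 V; 3.79 ≥ 2.77 ✓.

I_D ≈ 6.1 mA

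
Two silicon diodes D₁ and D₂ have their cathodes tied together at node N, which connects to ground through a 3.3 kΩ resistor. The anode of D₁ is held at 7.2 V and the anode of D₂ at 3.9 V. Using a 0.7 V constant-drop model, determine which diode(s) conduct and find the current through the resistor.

Assume both conduct. Then node N would need to be at both 7.2−0.7 = 6.5 V and 3.9−0.7 = 3.2 V, which is impossible.
Assume only D₁ conducts: V_N = 7.2 − 0.7 = 6.5 V, so I_R = 6.5/3.3 = 1.97 mA.
Check D₂: its anode-to-cathode voltage is 3.9 − 6.5 = -2.6 V < 0.7 V, so it is off. The assumption is consistent.

Only D₁ conducts; I_R ≈ 2 mA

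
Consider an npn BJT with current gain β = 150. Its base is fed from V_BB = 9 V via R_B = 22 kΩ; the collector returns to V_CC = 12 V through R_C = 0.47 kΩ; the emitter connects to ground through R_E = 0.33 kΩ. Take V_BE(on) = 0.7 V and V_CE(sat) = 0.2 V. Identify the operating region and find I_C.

Assume active: I_B = (9 − 0.7)/(22 + 151×0.33) = 0.116 mA, I_C = β·I_B = 17.3 mA.
Then V_CE = 12 − 17.3×0.47 − 17.4×0.33 = -1.9 V < 0.2 V — the active assumption fails.
Re-solve with V_CE = 0.2 V. KCL at the emitter: V_E/R_E = (V_BB−0.7−V_E)/R_B + (V_CC−0.2−V_E)/R_C, giving V_E = 4.9 V.
I_C = (V_CC − 0.2 − V_E)/R_C = (11.8 − 4.9)/0.47 = 14.7 mA.
Check: I_B = (8.3 − 4.9)/22 = 0.155 mA, and β·I_B = 23.2 mA > I_C, confirming saturation.

saturation; I_C ≈ 15 mA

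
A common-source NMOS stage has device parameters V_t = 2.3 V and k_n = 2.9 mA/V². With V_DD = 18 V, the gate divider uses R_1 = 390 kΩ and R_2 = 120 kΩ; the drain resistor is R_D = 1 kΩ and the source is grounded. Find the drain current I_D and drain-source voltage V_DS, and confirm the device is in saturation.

I_D ≈ 5.4 mA, V_DS ≈ 13 V

V_G = V_DD·R_2/(R_1+R_2) = 18×120/510 = 4.24 V. With the source grounded, V_GS = V_G = 4.24 V.
Assume saturation: I_D = (k_n/2)(V_GS − V_t)² = (2.9/2)×(4.24 − 2.3)² = 1.45×1.94² = 5.43 mA.
V_DS = V_DD − I_D·R_D = 18 − 5.43×1 = 12.6 V.
Saturation requires V_DS ≥ V_GS − V_t = 1.94 V; 12.6 ≥ 1.94 ✓.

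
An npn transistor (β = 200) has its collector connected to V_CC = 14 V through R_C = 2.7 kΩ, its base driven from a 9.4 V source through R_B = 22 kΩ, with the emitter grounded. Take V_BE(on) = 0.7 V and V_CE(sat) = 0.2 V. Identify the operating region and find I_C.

Assume active: I_B = (9.4 − 0.7)/22 = 0.395 mA, giving I_C = β·I_B = 79.1 mA.
But then V_CE = 14 − 79.1×2.7 = -200 V < V_CE(sat) = 0.2 V — impossible in the active region.
So the transistor is saturated. With V_CE = 0.2 V, I_C = (V_CC − 0.2)/R_C = 13.8/2.7 = 5.11 mA.
Check: β·I_B = 79.1 mA > I_C = 5.11 mA, confirming saturation.

saturation; I_C ≈ 5.1 mA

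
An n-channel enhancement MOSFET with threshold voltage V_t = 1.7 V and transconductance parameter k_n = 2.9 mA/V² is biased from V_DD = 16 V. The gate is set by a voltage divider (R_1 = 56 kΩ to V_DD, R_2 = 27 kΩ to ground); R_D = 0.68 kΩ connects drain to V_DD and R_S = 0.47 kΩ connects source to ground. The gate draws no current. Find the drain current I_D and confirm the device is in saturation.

V_G = V_DD·R_2/(R_1+R_2) = 16×27/83 = 5.2 V.
Assume saturation: I_D = (k_n/2)(V_GS − V_t)² with V_GS = V_G − I_D·R_S = 5.2 − 0.47·I_D.
Substituting gives 0.32·I_D² − 5.78·I_D + 17.8 = 0, with roots I_D = 3.95 or 14.1 mA.
The root I_D = 14.1 mA gives V_GS = -1.42 V ≤ V_t, so take I_D = 3.95 mA.
Then V_GS = 3.35 V and V_DS = V_DD − I_D(R_D+R_S) = 16 − 3.95×1.15 = 11.5 V.
Saturation requires V_DS ≥ V_GS − V_t = 1.65 V; 11.5 ≥ 1.65 ✓.

I_D ≈ 3.9 mA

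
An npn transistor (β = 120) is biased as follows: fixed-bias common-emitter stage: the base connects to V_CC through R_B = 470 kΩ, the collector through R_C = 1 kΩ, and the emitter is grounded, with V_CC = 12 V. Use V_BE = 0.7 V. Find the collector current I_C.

I_C ≈ 2.9 mA

Base loop: V_CC = I_B·R_B + V_BE, so I_B = (12 − 0.7)/470 kΩ = 0.024 mA.
In the active region I_C = β·I_B = 120 × 0.024 = 2.89 mA.
Collector loop: V_CE = V_CC − I_C·R_C = 12 − 2.89×1 = 9.11 V.
Since V_CE = 9.11 V > V_CE(sat) ≈ 0.2 V, the transistor is in the active region as assumed.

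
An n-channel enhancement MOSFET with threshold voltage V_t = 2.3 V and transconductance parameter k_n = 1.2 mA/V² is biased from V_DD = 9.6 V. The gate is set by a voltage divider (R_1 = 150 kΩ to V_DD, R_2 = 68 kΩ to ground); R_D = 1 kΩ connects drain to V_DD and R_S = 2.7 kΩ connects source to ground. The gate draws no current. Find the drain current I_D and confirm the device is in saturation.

V_G = V_DD·R_2/(R_1+R_2) = 9.6×68/218 = 2.99 V.
Assume saturation: I_D = (k_n/2)(V_GS − V_t)² with V_GS = V_G − I_D·R_S = 2.99 − 2.7·I_D.
Substituting gives 4.37·I_D² − 3.25·I_D + 0.289 = 0, with roots I_D = 0.103 or 0.64 mA.
The root I_D = 0.64 mA gives V_GS = 1.27 V ≤ V_t, so take I_D = 0.103 mA.
Then V_GS = 2.72 V and V_DS = V_DD − I_D(R_D+R_S) = 9.6 − 0.103×3.7 = 9.22 V.
Saturation requires V_DS ≥ V_GS − V_t = 0.415 V; 9.22 ≥ 0.415 ✓.

I_D ≈ 0.1 mA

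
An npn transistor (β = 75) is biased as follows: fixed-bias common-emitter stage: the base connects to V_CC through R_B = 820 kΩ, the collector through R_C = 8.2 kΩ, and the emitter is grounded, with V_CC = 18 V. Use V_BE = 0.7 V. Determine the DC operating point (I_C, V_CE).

Base loop: V_CC = I_B·R_B + V_BE, so I_B = (18 − 0.7)/820 kΩ = 0.0211 mA.
In the active region I_C = β·I_B = 75 × 0.0211 = 1.58 mA.
Collector loop: V_CE = V_CC − I_C·R_C = 18 − 1.58×8.2 = 5.03 V.
Since V_CE = 5.03 V > V_CE(sat) ≈ 0.2 V, the transistor is in the active region as assumed.

I_C ≈ 1.6 mA, V_CE ≈ 5 V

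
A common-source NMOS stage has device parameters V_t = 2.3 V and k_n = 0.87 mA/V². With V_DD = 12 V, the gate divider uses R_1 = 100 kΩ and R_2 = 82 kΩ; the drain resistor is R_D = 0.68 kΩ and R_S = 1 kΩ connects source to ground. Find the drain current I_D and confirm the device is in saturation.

V_G = V_DD·R_2/(R_1+R_2) = 12×82/182 = 5.41 V.
Assume saturation: I_D = (k_n/2)(V_GS − V_t)² with V_GS = V_G − I_D·R_S = 5.41 − 1·I_D.
Substituting gives 0.435·I_D² − 3.7·I_D + 4.2 = 0, with roots I_D = 1.35 or 7.17 mA.
The root I_D = 7.17 mA gives V_GS = -1.76 V ≤ V_t, so take I_D = 1.35 mA.
Then V_GS = 4.06 V and V_DS = V_DD − I_D(R_D+R_S) = 12 − 1.35×1.68 = 9.74 V.
Saturation requires V_DS ≥ V_GS − V_t = 1.76 V; 9.74 ≥ 1.76 ✓.

I_D ≈ 1.3 mA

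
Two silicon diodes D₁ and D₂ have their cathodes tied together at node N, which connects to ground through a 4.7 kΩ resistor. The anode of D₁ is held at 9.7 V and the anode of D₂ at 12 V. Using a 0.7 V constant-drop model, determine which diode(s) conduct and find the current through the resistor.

Only D₂ conducts; I_R ≈ 2.4 mA

Assume both conduct. Then node N would need to be at both 9.7−0.7 = 9 V and 12−0.7 = 11.3 V, which is impossible.
Assume only D₂ conducts: V_N = 12 − 0.7 = 11.3 V, so I_R = 11.3/4.7 = 2.4 mA.
Check D₁: its anode-to-cathode voltage is 9.7 − 11.3 = -1.6 V < 0.7 V, so it is off. The assumption is consistent.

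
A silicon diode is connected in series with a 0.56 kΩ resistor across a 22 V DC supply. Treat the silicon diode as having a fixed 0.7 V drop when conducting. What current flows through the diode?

KVL around the loop: 22 = V_D + I·R = 0.7 + I × 0.56 kΩ.
So I = (22 − 0.7) / 0.56 kΩ = 21.3 / 0.56 = 38 mA.

I ≈ 38 mA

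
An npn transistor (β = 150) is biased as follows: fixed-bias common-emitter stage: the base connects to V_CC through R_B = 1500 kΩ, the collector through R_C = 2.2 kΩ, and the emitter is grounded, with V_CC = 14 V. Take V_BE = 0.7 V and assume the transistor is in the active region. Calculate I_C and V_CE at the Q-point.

I_C ≈ 1.3 mA, V_CE ≈ 11 V

Base loop: V_CC = I_B·R_B + V_BE, so I_B = (14 − 0.7)/1500 kΩ = 0.00887 mA.
In the active region I_C = β·I_B = 150 × 0.00887 = 1.33 mA.
Collector loop: V_CE = V_CC − I_C·R_C = 14 − 1.33×2.2 = 11.1 V.
Since V_CE = 11.1 V > V_CE(sat) ≈ 0.2 V, the transistor is in the active region as assumed.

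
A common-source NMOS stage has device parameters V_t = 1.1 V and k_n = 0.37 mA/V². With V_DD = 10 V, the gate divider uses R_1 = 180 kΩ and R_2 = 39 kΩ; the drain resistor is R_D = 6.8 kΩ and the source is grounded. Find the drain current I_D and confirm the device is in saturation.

I_D ≈ 0.086 mA

V_G = V_DD·R_2/(R_1+R_2) = 10×39/219 = 1.78 V. With the source grounded, V_GS = V_G = 1.78 V.
Assume saturation: I_D = (k_n/2)(V_GS − V_t)² = (0.37/2)×(1.78 − 1.1)² = 0.185×0.681² = 0.0858 mA.
V_DS = V_DD − I_D·R_D = 10 − 0.0858×6.8 = 9.42 V.
Saturation requires V_DS ≥ V_GS − V_t = 0.681 V; 9.42 ≥ 0.681 ✓.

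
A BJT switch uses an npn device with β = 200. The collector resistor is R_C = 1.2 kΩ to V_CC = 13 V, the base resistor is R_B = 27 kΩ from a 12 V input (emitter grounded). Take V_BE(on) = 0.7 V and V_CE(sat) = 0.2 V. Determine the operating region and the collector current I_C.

saturation; I_C ≈ 11 mA

Assume active: I_B = (12 − 0.7)/27 = 0.419 mA, giving I_C = β·I_B = 83.7 mA.
But then V_CE = 13 − 83.7×1.2 = -87.4 V < V_CE(sat) = 0.2 V — impossible in the active region.
So the transistor is saturated. With V_CE = 0.2 V, I_C = (V_CC − 0.2)/R_C = 12.8/1.2 = 10.7 mA.
Check: β·I_B = 83.7 mA > I_C = 10.7 mA, confirming saturation.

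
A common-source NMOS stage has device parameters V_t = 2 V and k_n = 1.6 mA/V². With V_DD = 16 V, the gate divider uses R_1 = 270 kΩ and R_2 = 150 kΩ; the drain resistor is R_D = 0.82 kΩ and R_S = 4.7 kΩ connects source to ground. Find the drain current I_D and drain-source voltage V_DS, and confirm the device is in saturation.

I_D ≈ 0.61 mA, V_DS ≈ 13 V

V_G = V_DD·R_2/(R_1+R_2) = 16×150/420 = 5.71 V.
Assume saturation: I_D = (k_n/2)(V_GS − V_t)² with V_GS = V_G − I_D·R_S = 5.71 − 4.7·I_D.
Substituting gives 17.7·I_D² − 28.9·I_D + 11 = 0, with roots I_D = 0.605 or 1.03 mA.
The root I_D = 1.03 mA gives V_GS = 0.864 V ≤ V_t, so take I_D = 0.605 mA.
Then V_GS = 2.87 V and V_DS = V_DD − I_D(R_D+R_S) = 16 − 0.605×5.52 = 12.7 V.
Saturation requires V_DS ≥ V_GS − V_t = 0.87 V; 12.7 ≥ 0.87 ✓.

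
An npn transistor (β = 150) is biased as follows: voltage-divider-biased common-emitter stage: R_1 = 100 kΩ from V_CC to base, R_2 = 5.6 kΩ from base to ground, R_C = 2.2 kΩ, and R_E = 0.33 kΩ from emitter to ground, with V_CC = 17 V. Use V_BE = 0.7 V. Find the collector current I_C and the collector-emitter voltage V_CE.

I_C ≈ 0.55 mA, V_CE ≈ 16 V

Thevenize the base divider: V_Th = V_CC·R_2/(R_1+R_2) = 17×5.6/106 = 0.902 V, R_Th = R_1‖R_2 = 5.3 kΩ.
Base-emitter loop: V_Th = I_B·R_Th + V_BE + (β+1)I_B·R_E, so I_B = (0.902 − 0.7) / (5.3 + 151×0.33) = 0.00366 mA.
I_C = β·I_B = 150×0.00366 = 0.548 mA, and I_E = (β+1)I_B = 0.552 mA.
V_CE = V_CC − I_C·R_C − I_E·R_E = 17 − 0.548×2.2 − 0.552×0.33 = 15.6 V.
V_CE = 15.6 V > 0.2 V confirms active-region operation.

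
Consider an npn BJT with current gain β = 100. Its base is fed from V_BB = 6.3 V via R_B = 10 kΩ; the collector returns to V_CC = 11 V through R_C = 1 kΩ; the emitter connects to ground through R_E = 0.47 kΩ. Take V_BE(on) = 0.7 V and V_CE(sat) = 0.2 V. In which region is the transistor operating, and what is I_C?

Assume active: I_B = (6.3 − 0.7)/(10 + 101×0.47) = 0.0974 mA, I_C = β·I_B = 9.74 mA.
Then V_CE = 11 − 9.74×1 − 9.84×0.47 = -3.37 V < 0.2 V — the active assumption fails.
Re-solve with V_CE = 0.2 V. KCL at the emitter: V_E/R_E = (V_BB−0.7−V_E)/R_B + (V_CC−0.2−V_E)/R_C, giving V_E = 3.52 V.
I_C = (V_CC − 0.2 − V_E)/R_C = (10.8 − 3.52)/1 = 7.28 mA.
Check: I_B = (5.6 − 3.52)/10 = 0.208 mA, and β·I_B = 20.8 mA > I_C, confirming saturation.

saturation; I_C ≈ 7.3 mA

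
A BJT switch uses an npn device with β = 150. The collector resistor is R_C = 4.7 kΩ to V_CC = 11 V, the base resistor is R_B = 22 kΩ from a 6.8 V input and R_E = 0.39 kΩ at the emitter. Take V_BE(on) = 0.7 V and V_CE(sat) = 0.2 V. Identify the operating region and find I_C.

Assume active: I_B = (6.8 − 0.7)/(22 + 151×0.39) = 0.0754 mA, I_C = β·I_B = 11.3 mA.
Then V_CE = 11 − 11.3×4.7 − 11.4×0.39 = -46.6 V < 0.2 V — the active assumption fails.
Re-solve with V_CE = 0.2 V. KCL at the emitter: V_E/R_E = (V_BB−0.7−V_E)/R_B + (V_CC−0.2−V_E)/R_C, giving V_E = 0.912 V.
I_C = (V_CC − 0.2 − V_E)/R_C = (10.8 − 0.912)/4.7 = 2.1 mA.
Check: I_B = (6.1 − 0.912)/22 = 0.236 mA, and β·I_B = 35.4 mA > I_C, confirming saturation.

saturation; I_C ≈ 2.1 mA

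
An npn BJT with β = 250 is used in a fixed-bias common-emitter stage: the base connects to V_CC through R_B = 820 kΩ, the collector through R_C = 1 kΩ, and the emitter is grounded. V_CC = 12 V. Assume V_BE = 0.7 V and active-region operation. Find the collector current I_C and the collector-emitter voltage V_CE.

I_C ≈ 3.4 mA, V_CE ≈ 8.6 V

Base loop: V_CC = I_B·R_B + V_BE, so I_B = (12 − 0.7)/820 kΩ = 0.0138 mA.
In the active region I_C = β·I_B = 250 × 0.0138 = 3.45 mA.
Collector loop: V_CE = V_CC − I_C·R_C = 12 − 3.45×1 = 8.55 V.
Since V_CE = 8.55 V > V_CE(sat) ≈ 0.2 V, the transistor is in the active region as assumed.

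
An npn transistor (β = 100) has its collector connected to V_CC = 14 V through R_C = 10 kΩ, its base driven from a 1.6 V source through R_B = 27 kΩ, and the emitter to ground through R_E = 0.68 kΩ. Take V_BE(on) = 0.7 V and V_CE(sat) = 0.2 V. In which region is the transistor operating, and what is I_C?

active; I_C ≈ 0.94 mA

Assume active. Base-emitter loop: I_B = (V_BB − V_BE)/(R_B + (β+1)R_E) = (1.6 − 0.7)/(27 + 101×0.68) = 0.00941 mA.
I_C = β·I_B = 100×0.00941 = 0.941 mA.
V_CE = V_CC − I_C·R_C − I_E·R_E = 14 − 0.941×10 − 0.95×0.68 = 3.95 V > V_CE(sat), so the active-region assumption holds.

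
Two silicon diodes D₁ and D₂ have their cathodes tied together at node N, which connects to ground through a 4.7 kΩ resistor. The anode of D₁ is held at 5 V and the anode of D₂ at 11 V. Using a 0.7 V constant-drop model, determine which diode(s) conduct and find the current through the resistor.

Only D₂ conducts; I_R ≈ 2.2 mA

Assume both conduct. Then node N would need to be at both 5−0.7 = 4.3 V and 11−0.7 = 10.3 V, which is impossible.
Assume only D₂ conducts: V_N = 11 − 0.7 = 10.3 V, so I_R = 10.3/4.7 = 2.19 mA.
Check D₁: its anode-to-cathode voltage is 5 − 10.3 = -5.3 V < 0.7 V, so it is off. The assumption is consistent.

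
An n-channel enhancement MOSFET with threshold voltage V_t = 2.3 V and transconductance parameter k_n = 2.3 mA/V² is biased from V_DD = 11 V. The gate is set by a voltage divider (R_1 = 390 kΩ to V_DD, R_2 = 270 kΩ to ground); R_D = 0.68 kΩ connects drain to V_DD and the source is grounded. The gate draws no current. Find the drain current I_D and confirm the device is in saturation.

I_D ≈ 5.6 mA

V_G = V_DD·R_2/(R_1+R_2) = 11×270/660 = 4.5 V. With the source grounded, V_GS = V_G = 4.5 V.
Assume saturation: I_D = (k_n/2)(V_GS − V_t)² = (2.3/2)×(4.5 − 2.3)² = 1.15×2.2² = 5.57 mA.
V_DS = V_DD − I_D·R_D = 11 − 5.57×0.68 = 7.22 V.
Saturation requires V_DS ≥ V_GS − V_t = 2.2 V; 7.22 ≥ 2.2 ✓.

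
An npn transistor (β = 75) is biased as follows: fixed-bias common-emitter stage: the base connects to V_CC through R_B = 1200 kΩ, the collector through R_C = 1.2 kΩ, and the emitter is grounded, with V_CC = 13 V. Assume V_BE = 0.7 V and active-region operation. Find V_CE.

V_CE ≈ 12 V

Base loop: V_CC = I_B·R_B + V_BE, so I_B = (13 − 0.7)/1200 kΩ = 0.0103 mA.
In the active region I_C = β·I_B = 75 × 0.0103 = 0.769 mA.
Collector loop: V_CE = V_CC − I_C·R_C = 13 − 0.769×1.2 = 12.1 V.
Since V_CE = 12.1 V > V_CE(sat) ≈ 0.2 V, the transistor is in the active region as assumed.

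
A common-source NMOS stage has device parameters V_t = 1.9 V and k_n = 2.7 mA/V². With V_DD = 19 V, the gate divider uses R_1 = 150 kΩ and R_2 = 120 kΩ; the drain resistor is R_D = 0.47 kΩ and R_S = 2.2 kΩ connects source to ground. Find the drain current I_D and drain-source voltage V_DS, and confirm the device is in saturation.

V_G = V_DD·R_2/(R_1+R_2) = 19×120/270 = 8.44 V.
Assume saturation: I_D = (k_n/2)(V_GS − V_t)² with V_GS = V_G − I_D·R_S = 8.44 − 2.2·I_D.
Substituting gives 6.53·I_D² − 39.9·I_D + 57.8 = 0, with roots I_D = 2.37 or 3.73 mA.
The root I_D = 3.73 mA gives V_GS = 0.238 V ≤ V_t, so take I_D = 2.37 mA.
Then V_GS = 3.23 V and V_DS = V_DD − I_D(R_D+R_S) = 19 − 2.37×2.67 = 12.7 V.
Saturation requires V_DS ≥ V_GS − V_t = 1.33 V; 12.7 ≥ 1.33 ✓.

I_D ≈ 2.4 mA, V_DS ≈ 13 V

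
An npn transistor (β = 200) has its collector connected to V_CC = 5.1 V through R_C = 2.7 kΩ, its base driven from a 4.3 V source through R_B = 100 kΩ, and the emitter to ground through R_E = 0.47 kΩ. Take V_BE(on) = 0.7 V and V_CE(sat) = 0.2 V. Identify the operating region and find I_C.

Assume active: I_B = (4.3 − 0.7)/(100 + 201×0.47) = 0.0185 mA, I_C = β·I_B = 3.7 mA.
Then V_CE = 5.1 − 3.7×2.7 − 3.72×0.47 = -6.65 V < 0.2 V — the active assumption fails.
Re-solve with V_CE = 0.2 V. KCL at the emitter: V_E/R_E = (V_BB−0.7−V_E)/R_B + (V_CC−0.2−V_E)/R_C, giving V_E = 0.738 V.
I_C = (V_CC − 0.2 − V_E)/R_C = (4.9 − 0.738)/2.7 = 1.54 mA.
Check: I_B = (3.6 − 0.738)/100 = 0.0286 mA, and β·I_B = 5.72 mA > I_C, confirming saturation.

saturation; I_C ≈ 1.5 mA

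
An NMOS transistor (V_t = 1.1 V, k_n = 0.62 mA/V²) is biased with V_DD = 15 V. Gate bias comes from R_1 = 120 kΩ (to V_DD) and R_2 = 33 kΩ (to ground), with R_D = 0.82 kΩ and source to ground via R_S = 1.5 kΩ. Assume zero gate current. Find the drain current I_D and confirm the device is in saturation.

I_D ≈ 0.54 mA

V_G = V_DD·R_2/(R_1+R_2) = 15×33/153 = 3.24 V.
Assume saturation: I_D = (k_n/2)(V_GS − V_t)² with V_GS = V_G − I_D·R_S = 3.24 − 1.5·I_D.
Substituting gives 0.698·I_D² − 2.99·I_D + 1.41 = 0, with roots I_D = 0.542 or 3.74 mA.
The root I_D = 3.74 mA gives V_GS = -2.37 V ≤ V_t, so take I_D = 0.542 mA.
Then V_GS = 2.42 V and V_DS = V_DD − I_D(R_D+R_S) = 15 − 0.542×2.32 = 13.7 V.
Saturation requires V_DS ≥ V_GS − V_t = 1.32 V; 13.7 ≥ 1.32 ✓.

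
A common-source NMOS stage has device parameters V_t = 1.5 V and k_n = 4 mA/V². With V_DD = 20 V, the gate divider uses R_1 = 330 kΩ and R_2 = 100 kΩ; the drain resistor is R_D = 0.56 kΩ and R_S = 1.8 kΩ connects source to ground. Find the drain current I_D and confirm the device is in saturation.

I_D ≈ 1.3 mA

V_G = V_DD·R_2/(R_1+R_2) = 20×100/430 = 4.65 V.
Assume saturation: I_D = (k_n/2)(V_GS − V_t)² with V_GS = V_G − I_D·R_S = 4.65 − 1.8·I_D.
Substituting gives 6.48·I_D² − 23.7·I_D + 19.9 = 0, with roots I_D = 1.3 or 2.35 mA.
The root I_D = 2.35 mA gives V_GS = 0.415 V ≤ V_t, so take I_D = 1.3 mA.
Then V_GS = 2.31 V and V_DS = V_DD − I_D(R_D+R_S) = 20 − 1.3×2.36 = 16.9 V.
Saturation requires V_DS ≥ V_GS − V_t = 0.807 V; 16.9 ≥ 0.807 ✓.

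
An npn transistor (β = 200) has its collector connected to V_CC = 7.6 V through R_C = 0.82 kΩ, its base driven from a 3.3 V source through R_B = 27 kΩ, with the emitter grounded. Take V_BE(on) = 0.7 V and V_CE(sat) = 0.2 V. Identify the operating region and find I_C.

Assume active: I_B = (3.3 − 0.7)/27 = 0.0963 mA, giving I_C = β·I_B = 19.3 mA.
But then V_CE = 7.6 − 19.3×0.82 = -8.19 V < V_CE(sat) = 0.2 V — impossible in the active region.
So the transistor is saturated. With V_CE = 0.2 V, I_C = (V_CC − 0.2)/R_C = 7.4/0.82 = 9.02 mA.
Check: β·I_B = 19.3 mA > I_C = 9.02 mA, confirming saturation.

saturation; I_C ≈ 9 mA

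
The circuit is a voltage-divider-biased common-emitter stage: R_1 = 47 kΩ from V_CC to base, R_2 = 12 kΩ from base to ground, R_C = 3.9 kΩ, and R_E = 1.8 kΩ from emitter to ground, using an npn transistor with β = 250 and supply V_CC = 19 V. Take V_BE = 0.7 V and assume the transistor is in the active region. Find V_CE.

V_CE ≈ 9.2 V

Thevenize the base divider: V_Th = V_CC·R_2/(R_1+R_2) = 19×12/59 = 3.86 V, R_Th = R_1‖R_2 = 9.56 kΩ.
Base-emitter loop: V_Th = I_B·R_Th + V_BE + (β+1)I_B·R_E, so I_B = (3.86 − 0.7) / (9.56 + 251×1.8) = 0.00686 mA.
I_C = β·I_B = 250×0.00686 = 1.71 mA, and I_E = (β+1)I_B = 1.72 mA.
V_CE = V_CC − I_C·R_C − I_E·R_E = 19 − 1.71×3.9 − 1.72×1.8 = 9.21 V.
V_CE = 9.21 V > 0.2 V confirms active-region operation.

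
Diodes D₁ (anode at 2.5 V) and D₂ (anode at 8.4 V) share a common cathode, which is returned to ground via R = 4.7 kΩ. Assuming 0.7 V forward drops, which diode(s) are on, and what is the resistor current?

Assume both conduct. Then node N would need to be at both 2.5−0.7 = 1.8 V and 8.4−0.7 = 7.7 V, which is impossible.
Assume only D₂ conducts: V_N = 8.4 − 0.7 = 7.7 V, so I_R = 7.7/4.7 = 1.64 mA.
Check D₁: its anode-to-cathode voltage is 2.5 − 7.7 = -5.2 V < 0.7 V, so it is off. The assumption is consistent.

Only D₂ conducts; I_R ≈ 1.6 mA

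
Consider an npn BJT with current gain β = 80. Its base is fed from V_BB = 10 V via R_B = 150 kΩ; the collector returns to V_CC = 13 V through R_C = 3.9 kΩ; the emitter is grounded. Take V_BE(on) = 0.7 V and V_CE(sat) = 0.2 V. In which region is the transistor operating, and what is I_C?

Assume active: I_B = (10 − 0.7)/150 = 0.062 mA, giving I_C = β·I_B = 4.96 mA.
But then V_CE = 13 − 4.96×3.9 = -6.34 V < V_CE(sat) = 0.2 V — impossible in the active region.
So the transistor is saturated. With V_CE = 0.2 V, I_C = (V_CC − 0.2)/R_C = 12.8/3.9 = 3.28 mA.
Check: β·I_B = 4.96 mA > I_C = 3.28 mA, confirming saturation.

saturation; I_C ≈ 3.3 mA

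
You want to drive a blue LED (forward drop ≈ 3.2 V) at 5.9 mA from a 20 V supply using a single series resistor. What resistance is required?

The resistor drops V_S − V_D = 20 − 3.2 = 16.8 V at 5.9 mA.
R = 16.8 V / 5.9 mA = 2.85 kΩ.

R ≈ 2.8 kΩ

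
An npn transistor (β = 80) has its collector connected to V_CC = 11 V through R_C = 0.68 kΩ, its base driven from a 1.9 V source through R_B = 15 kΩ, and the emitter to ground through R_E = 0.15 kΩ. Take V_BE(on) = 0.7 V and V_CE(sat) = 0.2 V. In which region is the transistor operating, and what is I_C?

Assume active. Base-emitter loop: I_B = (V_BB − V_BE)/(R_B + (β+1)R_E) = (1.9 − 0.7)/(15 + 81×0.15) = 0.0442 mA.
I_C = β·I_B = 80×0.0442 = 3.54 mA.
V_CE = V_CC − I_C·R_C − I_E·R_E = 11 − 3.54×0.68 − 3.58×0.15 = 8.06 V > V_CE(sat), so the active-region assumption holds.

active; I_C ≈ 3.5 mA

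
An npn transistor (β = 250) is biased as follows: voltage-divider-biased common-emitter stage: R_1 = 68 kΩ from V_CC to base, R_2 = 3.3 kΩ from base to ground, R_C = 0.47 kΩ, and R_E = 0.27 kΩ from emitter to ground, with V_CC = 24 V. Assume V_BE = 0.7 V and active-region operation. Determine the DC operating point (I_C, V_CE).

Thevenize the base divider: V_Th = V_CC·R_2/(R_1+R_2) = 24×3.3/71.3 = 1.11 V, R_Th = R_1‖R_2 = 3.15 kΩ.
Base-emitter loop: V_Th = I_B·R_Th + V_BE + (β+1)I_B·R_E, so I_B = (1.11 − 0.7) / (3.15 + 251×0.27) = 0.00579 mA.
I_C = β·I_B = 250×0.00579 = 1.45 mA, and I_E = (β+1)I_B = 1.45 mA.
V_CE = V_CC − I_C·R_C − I_E·R_E = 24 − 1.45×0.47 − 1.45×0.27 = 22.9 V.
V_CE = 22.9 V > 0.2 V confirms active-region operation.

I_C ≈ 1.4 mA, V_CE ≈ 23 V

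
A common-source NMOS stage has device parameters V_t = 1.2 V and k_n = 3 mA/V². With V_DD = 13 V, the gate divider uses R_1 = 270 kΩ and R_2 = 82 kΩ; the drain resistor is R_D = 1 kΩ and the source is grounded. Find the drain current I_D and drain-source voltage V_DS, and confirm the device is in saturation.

V_G = V_DD·R_2/(R_1+R_2) = 13×82/352 = 3.03 V. With the source grounded, V_GS = V_G = 3.03 V.
Assume saturation: I_D = (k_n/2)(V_GS − V_t)² = (3/2)×(3.03 − 1.2)² = 1.5×1.83² = 5.01 mA.
V_DS = V_DD − I_D·R_D = 13 − 5.01×1 = 7.99 V.
Saturation requires V_DS ≥ V_GS − V_t = 1.83 V; 7.99 ≥ 1.83 ✓.

I_D ≈ 5 mA, V_DS ≈ 8 V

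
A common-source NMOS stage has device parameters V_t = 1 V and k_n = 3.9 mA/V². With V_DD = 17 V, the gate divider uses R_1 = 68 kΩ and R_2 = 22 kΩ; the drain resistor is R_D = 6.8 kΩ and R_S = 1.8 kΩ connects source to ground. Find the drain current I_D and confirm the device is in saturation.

V_G = V_DD·R_2/(R_1+R_2) = 17×22/90 = 4.16 V.
Assume saturation: I_D = (k_n/2)(V_GS − V_t)² with V_GS = V_G − I_D·R_S = 4.16 − 1.8·I_D.
Substituting gives 6.32·I_D² − 23.2·I_D + 19.4 = 0, with roots I_D = 1.3 or 2.36 mA.
The root I_D = 2.36 mA gives V_GS = -0.101 V ≤ V_t, so take I_D = 1.3 mA.
Then V_GS = 1.82 V and V_DS = V_DD − I_D(R_D+R_S) = 17 − 1.3×8.6 = 5.82 V.
Saturation requires V_DS ≥ V_GS − V_t = 0.816 V; 5.82 ≥ 0.816 ✓.

I_D ≈ 1.3 mA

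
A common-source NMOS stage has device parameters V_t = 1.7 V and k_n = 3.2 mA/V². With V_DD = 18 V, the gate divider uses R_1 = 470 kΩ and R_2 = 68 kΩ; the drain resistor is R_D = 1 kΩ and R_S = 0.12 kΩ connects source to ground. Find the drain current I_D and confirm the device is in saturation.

I_D ≈ 0.44 mA

V_G = V_DD·R_2/(R_1+R_2) = 18×68/538 = 2.28 V.
Assume saturation: I_D = (k_n/2)(V_GS − V_t)² with V_GS = V_G − I_D·R_S = 2.28 − 0.12·I_D.
Substituting gives 0.023·I_D² − 1.22·I_D + 0.529 = 0, with roots I_D = 0.437 or 52.6 mA.
The root I_D = 52.6 mA gives V_GS = -4.03 V ≤ V_t, so take I_D = 0.437 mA.
Then V_GS = 2.22 V and V_DS = V_DD − I_D(R_D+R_S) = 18 − 0.437×1.12 = 17.5 V.
Saturation requires V_DS ≥ V_GS − V_t = 0.523 V; 17.5 ≥ 0.523 ✓.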